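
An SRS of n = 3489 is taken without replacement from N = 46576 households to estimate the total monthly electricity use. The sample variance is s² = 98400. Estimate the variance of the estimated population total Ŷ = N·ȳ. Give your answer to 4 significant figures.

5.660 × 10^10

Var(Ŷ) = N²·Var(ȳ) = N²·(1 − n/N)·s²/n.
f = 3489/46576 = 0.07490982; Var(ȳ) = 0.92509018·98400/3489 = 26.090247.
Var(Ŷ) = 46576² · 26.090247 = 5.6598193 × 10^10.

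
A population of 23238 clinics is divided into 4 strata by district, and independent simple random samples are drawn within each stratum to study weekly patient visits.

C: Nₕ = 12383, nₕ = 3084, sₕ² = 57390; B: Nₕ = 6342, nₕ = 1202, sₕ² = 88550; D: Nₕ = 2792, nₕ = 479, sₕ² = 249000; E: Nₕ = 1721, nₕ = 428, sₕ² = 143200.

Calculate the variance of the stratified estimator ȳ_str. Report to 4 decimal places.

16.0106

Var(ȳ_str) = Σₕ Wₕ²(1 − fₕ)sₕ²/nₕ with Wₕ = Nₕ/N, N = 23238.
C: Wₕ = 0.53287718; term = 0.53287718²·(1 − 0.24905112)·57390/3084 = 3.9681354.
B: Wₕ = 0.27291505; term = 0.27291505²·(1 − 0.18953012)·88550/1202 = 4.4470904.
D: Wₕ = 0.12014803; term = 0.12014803²·(1 − 0.17156160)·249000/479 = 6.2166639.
E: Wₕ = 0.07405973; term = 0.07405973²·(1 − 0.24869262)·143200/428 = 1.3787361.
Sum = 16.010626.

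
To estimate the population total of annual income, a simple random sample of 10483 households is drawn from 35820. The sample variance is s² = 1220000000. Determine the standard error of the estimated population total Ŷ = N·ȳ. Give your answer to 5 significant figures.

1.0277 × 10^7

Var(Ŷ) = N²·Var(ȳ) = N²·(1 − n/N)·s²/n.
f = 10483/35820 = 0.29265773; Var(ȳ) = 0.70734227·1220000000/10483 = 82319.714.
Var(Ŷ) = 35820² · 82319.714 = 1.0562215 × 10^14.
SE(Ŷ) = √(1.0562215 × 10^14) = 1.0277 × 10^7.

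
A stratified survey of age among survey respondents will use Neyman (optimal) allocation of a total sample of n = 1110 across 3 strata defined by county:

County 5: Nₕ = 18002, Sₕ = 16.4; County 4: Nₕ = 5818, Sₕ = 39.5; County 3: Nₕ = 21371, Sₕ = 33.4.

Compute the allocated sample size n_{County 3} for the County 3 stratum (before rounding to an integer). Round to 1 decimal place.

639.6

Neyman allocation: nₕ = n·NₕSₕ / Σⱼ NⱼSⱼ.
Σ NⱼSⱼ = 18002·16.4 + 5818·39.5 + 21371·33.4 = 1.2388352 × 10^6.
n_{County 3} = 1110·21371·33.4 / (1.2388352 × 10^6) = 639.6.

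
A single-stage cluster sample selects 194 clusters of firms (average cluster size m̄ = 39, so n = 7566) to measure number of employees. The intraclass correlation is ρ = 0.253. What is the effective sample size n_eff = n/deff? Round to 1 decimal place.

712.8

deff = 1 + (39 − 1)·0.253 = 1 + 9.614 = 10.614.
n_eff = 7566 / 10.614 = 712.8.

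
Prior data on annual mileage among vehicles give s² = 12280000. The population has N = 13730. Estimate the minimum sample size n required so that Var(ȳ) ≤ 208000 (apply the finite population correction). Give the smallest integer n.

59

Without fpc, n₀ = s²/D = 12280000/208000 = 59.0385.
With fpc, (1 − n/N)·s²/n ≤ D requires n ≥ n₀/(1 + n₀/N) = 59.0385/(1 + 59.0385/13730) = 58.7857.
Rounding up, n = 59.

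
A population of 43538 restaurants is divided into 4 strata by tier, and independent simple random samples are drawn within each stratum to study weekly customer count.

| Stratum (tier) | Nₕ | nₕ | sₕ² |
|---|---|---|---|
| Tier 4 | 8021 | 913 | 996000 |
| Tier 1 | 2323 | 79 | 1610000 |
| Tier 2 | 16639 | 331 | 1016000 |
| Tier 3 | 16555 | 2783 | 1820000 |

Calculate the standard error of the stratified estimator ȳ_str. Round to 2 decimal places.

Var(ȳ_str) = Σₕ Wₕ²(1 − fₕ)sₕ²/nₕ with Wₕ = Nₕ/N, N = 43538.
Tier 4: Wₕ = 0.18422987; term = 0.18422987²·(1 − 0.11382621)·996000/913 = 32.81161.
Tier 1: Wₕ = 0.05335569; term = 0.05335569²·(1 − 0.03400775)·1610000/79 = 56.044616.
Tier 2: Wₕ = 0.38217190; term = 0.38217190²·(1 − 0.01989302)·1016000/331 = 439.3966.
Tier 3: Wₕ = 0.38024255; term = 0.38024255²·(1 − 0.16810631)·1820000/2783 = 78.658821.
Sum = 606.91165.
SE = √(606.91165) = 24.64.

24.64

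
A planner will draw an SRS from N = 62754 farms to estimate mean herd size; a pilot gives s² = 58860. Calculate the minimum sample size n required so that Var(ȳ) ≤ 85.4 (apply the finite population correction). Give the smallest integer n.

Without fpc, n₀ = s²/D = 58860/85.4 = 689.2272.
With fpc, (1 − n/N)·s²/n ≤ D requires n ≥ n₀/(1 + n₀/N) = 689.2272/(1 + 689.2272/62754) = 681.7397.
Rounding up, n = 682.

682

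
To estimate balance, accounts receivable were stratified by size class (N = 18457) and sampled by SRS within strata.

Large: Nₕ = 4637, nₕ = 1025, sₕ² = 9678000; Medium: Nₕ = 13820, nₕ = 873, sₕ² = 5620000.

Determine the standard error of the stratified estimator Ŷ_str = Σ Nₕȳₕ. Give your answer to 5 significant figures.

Var(Ŷ_str) = Σₕ Nₕ²(1 − fₕ)sₕ²/nₕ.
Large: 4637²·(1 − 1025/4637)·9678000/1025 = 1.5814177 × 10^11.
Medium: 13820²·(1 − 873/13820)·5620000/873 = 1.1518588 × 10^12.
Sum = 1.3100006 × 10^12.
SE = √(1.3100006 × 10^12) = 1.1446 × 10^6.

1.1446 × 10^6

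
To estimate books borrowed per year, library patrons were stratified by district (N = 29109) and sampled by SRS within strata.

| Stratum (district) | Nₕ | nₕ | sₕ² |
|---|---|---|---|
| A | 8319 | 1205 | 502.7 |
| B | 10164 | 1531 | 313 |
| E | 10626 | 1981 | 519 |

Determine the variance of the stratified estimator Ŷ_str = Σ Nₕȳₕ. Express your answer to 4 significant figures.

6.669 × 10^7

Var(Ŷ_str) = Σₕ Nₕ²(1 − fₕ)sₕ²/nₕ.
A: 8319²·(1 − 1205/8319)·502.7/1205 = 2.4689189 × 10^7.
B: 10164²·(1 − 1531/10164)·313/1531 = 1.7938889 × 10^7.
E: 10626²·(1 − 1981/10626)·519/1981 = 2.4066764 × 10^7.
Sum = 6.6694842 × 10^7.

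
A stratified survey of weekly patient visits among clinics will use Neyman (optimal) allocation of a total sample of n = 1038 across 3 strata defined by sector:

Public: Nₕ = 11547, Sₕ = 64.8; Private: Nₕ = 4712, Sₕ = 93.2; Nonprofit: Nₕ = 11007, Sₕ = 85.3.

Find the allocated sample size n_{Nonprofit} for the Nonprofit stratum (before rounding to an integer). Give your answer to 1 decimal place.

Neyman allocation: nₕ = n·NₕSₕ / Σⱼ NⱼSⱼ.
Σ NⱼSⱼ = 11547·64.8 + 4712·93.2 + 11007·85.3 = 2.1263011 × 10^6.
n_{Nonprofit} = 1038·11007·85.3 / (2.1263011 × 10^6) = 458.3.

458.3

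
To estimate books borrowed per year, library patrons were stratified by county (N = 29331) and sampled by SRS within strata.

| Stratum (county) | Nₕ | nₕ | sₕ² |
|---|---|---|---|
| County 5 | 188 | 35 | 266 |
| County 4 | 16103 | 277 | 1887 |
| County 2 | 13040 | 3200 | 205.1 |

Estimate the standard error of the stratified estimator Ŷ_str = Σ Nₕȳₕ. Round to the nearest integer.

41768

Var(Ŷ_str) = Σₕ Nₕ²(1 − fₕ)sₕ²/nₕ.
County 5: 188²·(1 − 35/188)·266/35 = 218606.4.
County 4: 16103²·(1 − 277/16103)·1887/277 = 1.7360814 × 10^9.
County 2: 13040²·(1 − 3200/13040)·205.1/3200 = 8.2240998 × 10^6.
Sum = 1.7445241 × 10^9.
SE = √(1.7445241 × 10^9) = 41768.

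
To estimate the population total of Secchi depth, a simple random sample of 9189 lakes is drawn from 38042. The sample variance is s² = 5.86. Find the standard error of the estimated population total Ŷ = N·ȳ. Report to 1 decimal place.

Var(Ŷ) = N²·Var(ȳ) = N²·(1 − n/N)·s²/n.
f = 9189/38042 = 0.24154881; Var(ȳ) = 0.75845119·5.86/9189 = 4.8367874 × 10^-4.
Var(Ŷ) = 38042² · (4.8367874 × 10^-4) = 699976.86.
SE(Ŷ) = √(699976.86) = 836.6.

836.6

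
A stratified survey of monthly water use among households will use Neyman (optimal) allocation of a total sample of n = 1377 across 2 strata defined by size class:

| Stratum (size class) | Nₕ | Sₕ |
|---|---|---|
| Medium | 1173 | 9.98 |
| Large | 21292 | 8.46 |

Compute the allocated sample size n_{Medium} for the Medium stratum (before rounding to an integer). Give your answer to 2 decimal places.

84.03

Neyman allocation: nₕ = n·NₕSₕ / Σⱼ NⱼSⱼ.
Σ NⱼSⱼ = 1173·9.98 + 21292·8.46 = 191836.86.
n_{Medium} = 1377·1173·9.98 / 191836.86 = 84.03.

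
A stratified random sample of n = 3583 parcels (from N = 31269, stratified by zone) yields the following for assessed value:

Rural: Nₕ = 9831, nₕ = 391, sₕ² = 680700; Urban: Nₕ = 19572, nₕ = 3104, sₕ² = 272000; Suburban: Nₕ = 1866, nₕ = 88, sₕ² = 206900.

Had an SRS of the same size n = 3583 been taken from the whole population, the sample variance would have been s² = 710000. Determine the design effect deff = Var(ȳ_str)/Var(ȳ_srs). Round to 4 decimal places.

Var(ȳ_str) = Σ Wₕ²(1−fₕ)sₕ²/nₕ with Wₕ = Nₕ/31269:
  Rural: (9831/31269)²·(1−391/9831)·680700/391 = 165.2421
  Urban: (19572/31269)²·(1−3104/19572)·272000/3104 = 28.886523
  Suburban: (1866/31269)²·(1−88/1866)·206900/88 = 7.9779853
  → Var(ȳ_str) = 202.10661.
Var(ȳ_srs) = (1 − 3583/31269)·710000/3583 = 175.45177.
deff = 202.10661 / 175.45177 = 1.1519.

1.1519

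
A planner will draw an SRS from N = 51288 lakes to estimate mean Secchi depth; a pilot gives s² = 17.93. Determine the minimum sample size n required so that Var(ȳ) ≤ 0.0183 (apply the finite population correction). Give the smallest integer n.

962

Without fpc, n₀ = s²/D = 17.93/0.0183 = 979.7814.
With fpc, (1 − n/N)·s²/n ≤ D requires n ≥ n₀/(1 + n₀/N) = 979.7814/(1 + 979.7814/51288) = 961.4150.
Rounding up, n = 962.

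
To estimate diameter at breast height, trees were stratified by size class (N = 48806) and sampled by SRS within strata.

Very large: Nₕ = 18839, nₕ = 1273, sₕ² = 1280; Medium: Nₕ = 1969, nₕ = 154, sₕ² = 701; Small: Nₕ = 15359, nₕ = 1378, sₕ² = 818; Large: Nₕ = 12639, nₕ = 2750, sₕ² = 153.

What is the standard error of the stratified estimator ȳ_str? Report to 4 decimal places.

Var(ȳ_str) = Σₕ Wₕ²(1 − fₕ)sₕ²/nₕ with Wₕ = Nₕ/N, N = 48806.
Very large: Wₕ = 0.38599762; term = 0.38599762²·(1 − 0.06757259)·1280/1273 = 0.13969017.
Medium: Wₕ = 0.04034340; term = 0.04034340²·(1 − 0.07821229)·701/154 = 0.0068292531.
Small: Wₕ = 0.31469491; term = 0.31469491²·(1 − 0.08971938)·818/1378 = 0.053512942.
Large: Wₕ = 0.25896406; term = 0.25896406²·(1 − 0.21758050)·153/2750 = 0.0029192911.
Sum = 0.20295166.
SE = √(0.20295166) = 0.4505.

0.4505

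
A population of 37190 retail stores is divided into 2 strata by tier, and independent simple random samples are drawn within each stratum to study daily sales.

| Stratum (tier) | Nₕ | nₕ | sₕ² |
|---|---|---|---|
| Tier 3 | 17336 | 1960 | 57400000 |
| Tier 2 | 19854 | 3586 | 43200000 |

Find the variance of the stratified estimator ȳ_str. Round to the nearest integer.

Var(ȳ_str) = Σₕ Wₕ²(1 − fₕ)sₕ²/nₕ with Wₕ = Nₕ/N, N = 37190.
Tier 3: Wₕ = 0.46614681; term = 0.46614681²·(1 − 0.11305953)·57400000/1960 = 5644.1134.
Tier 2: Wₕ = 0.53385319; term = 0.53385319²·(1 − 0.18061852)·43200000/3586 = 2813.2173.
Sum = 8457.3307.

8457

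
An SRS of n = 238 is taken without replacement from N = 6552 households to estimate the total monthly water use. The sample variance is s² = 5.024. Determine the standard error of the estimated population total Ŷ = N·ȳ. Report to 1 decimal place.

Var(Ŷ) = N²·Var(ȳ) = N²·(1 − n/N)·s²/n.
f = 238/6552 = 0.03632479; Var(ȳ) = 0.96367521·5.024/238 = 0.020342455.
Var(Ŷ) = 6552² · 0.020342455 = 873275.23.
SE(Ŷ) = √(873275.23) = 934.5.

934.5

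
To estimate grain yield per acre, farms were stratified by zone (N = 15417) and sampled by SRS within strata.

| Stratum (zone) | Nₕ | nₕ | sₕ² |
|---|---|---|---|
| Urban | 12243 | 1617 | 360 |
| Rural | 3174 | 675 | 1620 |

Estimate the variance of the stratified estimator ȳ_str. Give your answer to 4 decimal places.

Var(ȳ_str) = Σₕ Wₕ²(1 − fₕ)sₕ²/nₕ with Wₕ = Nₕ/N, N = 15417.
Urban: Wₕ = 0.79412337; term = 0.79412337²·(1 − 0.13207547)·360/1617 = 0.12185698.
Rural: Wₕ = 0.20587663; term = 0.20587663²·(1 − 0.21266541)·1620/675 = 0.080091177.
Sum = 0.20194816.

0.2019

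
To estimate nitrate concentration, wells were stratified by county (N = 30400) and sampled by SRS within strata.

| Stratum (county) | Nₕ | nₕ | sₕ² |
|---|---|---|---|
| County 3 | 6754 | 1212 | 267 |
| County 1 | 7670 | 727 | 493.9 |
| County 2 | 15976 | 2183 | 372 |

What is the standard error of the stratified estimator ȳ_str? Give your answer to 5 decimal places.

Var(ȳ_str) = Σₕ Wₕ²(1 − fₕ)sₕ²/nₕ with Wₕ = Nₕ/N, N = 30400.
County 3: Wₕ = 0.22217105; term = 0.22217105²·(1 − 0.17944922)·267/1212 = 0.0089225513.
County 1: Wₕ = 0.25230263; term = 0.25230263²·(1 − 0.09478488)·493.9/727 = 0.039147134.
County 2: Wₕ = 0.52552632; term = 0.52552632²·(1 − 0.13664246)·372/2183 = 0.040632058.
Sum = 0.088701743.
SE = √(0.088701743) = 0.29783.

0.29783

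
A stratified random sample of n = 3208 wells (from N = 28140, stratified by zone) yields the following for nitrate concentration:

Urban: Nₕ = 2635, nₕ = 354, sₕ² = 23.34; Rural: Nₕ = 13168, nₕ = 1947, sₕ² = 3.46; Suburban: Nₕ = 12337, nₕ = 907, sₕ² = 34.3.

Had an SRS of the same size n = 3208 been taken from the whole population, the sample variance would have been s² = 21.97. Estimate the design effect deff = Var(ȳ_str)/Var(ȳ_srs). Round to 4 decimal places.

1.2470

Var(ȳ_str) = Σ Wₕ²(1−fₕ)sₕ²/nₕ with Wₕ = Nₕ/28140:
  Urban: (2635/28140)²·(1−354/2635)·23.34/354 = 5.0044379 × 10^-4
  Rural: (13168/28140)²·(1−1947/13168)·3.46/1947 = 3.315991 × 10^-4
  Suburban: (12337/28140)²·(1−907/12337)·34.3/907 = 0.0067343307
  → Var(ȳ_str) = 0.0075663736.
Var(ȳ_srs) = (1 − 3208/28140)·21.97/3208 = 0.0060677646.
deff = 0.0075663736 / 0.0060677646 = 1.2470.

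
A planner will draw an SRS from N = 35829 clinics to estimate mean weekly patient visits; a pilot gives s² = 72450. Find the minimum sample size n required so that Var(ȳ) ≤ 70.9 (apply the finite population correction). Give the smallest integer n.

Without fpc, n₀ = s²/D = 72450/70.9 = 1021.8618.
With fpc, (1 − n/N)·s²/n ≤ D requires n ≥ n₀/(1 + n₀/N) = 1021.8618/(1 + 1021.8618/35829) = 993.5259.
Rounding up, n = 994.

994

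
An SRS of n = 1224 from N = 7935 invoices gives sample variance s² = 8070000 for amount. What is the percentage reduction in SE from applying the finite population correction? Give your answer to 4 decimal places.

f = n/N = 1224/7935 = 0.15425331.
SE_no-fpc = √(s²/n) = 81.198136; SE_fpc = √((1−f)s²/n) = 74.673449.
Ratio = √(1−f) = 0.91964487. Reduction = 100·(1 − 0.91964487) = 8.0355%.

8.0355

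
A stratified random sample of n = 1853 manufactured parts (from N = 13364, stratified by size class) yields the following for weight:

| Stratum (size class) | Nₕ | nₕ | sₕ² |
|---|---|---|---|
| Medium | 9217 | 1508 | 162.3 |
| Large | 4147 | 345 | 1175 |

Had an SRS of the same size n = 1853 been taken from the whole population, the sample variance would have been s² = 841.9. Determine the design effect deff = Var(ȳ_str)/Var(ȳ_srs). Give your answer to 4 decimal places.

Var(ȳ_str) = Σ Wₕ²(1−fₕ)sₕ²/nₕ with Wₕ = Nₕ/13364:
  Medium: (9217/13364)²·(1−1508/9217)·162.3/1508 = 0.042818542
  Large: (4147/13364)²·(1−345/4147)·1175/345 = 0.30067131
  → Var(ȳ_str) = 0.34348985.
Var(ȳ_srs) = (1 − 1853/13364)·841.9/1853 = 0.3913467.
deff = 0.34348985 / 0.3913467 = 0.8777.

0.8777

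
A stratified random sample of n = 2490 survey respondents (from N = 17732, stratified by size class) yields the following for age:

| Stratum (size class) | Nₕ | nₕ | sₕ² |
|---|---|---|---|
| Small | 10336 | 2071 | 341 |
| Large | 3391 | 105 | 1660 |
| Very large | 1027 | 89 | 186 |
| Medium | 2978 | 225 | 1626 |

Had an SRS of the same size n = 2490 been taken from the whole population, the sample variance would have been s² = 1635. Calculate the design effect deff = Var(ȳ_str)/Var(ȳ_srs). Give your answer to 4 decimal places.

1.4171

Var(ȳ_str) = Σ Wₕ²(1−fₕ)sₕ²/nₕ with Wₕ = Nₕ/17732:
  Small: (10336/17732)²·(1−2071/10336)·341/2071 = 0.044735695
  Large: (3391/17732)²·(1−105/3391)·1660/105 = 0.56027171
  Very large: (1027/17732)²·(1−89/1027)·186/89 = 0.0064029598
  Medium: (2978/17732)²·(1−225/2978)·1626/225 = 0.18843149
  → Var(ȳ_str) = 0.79984185.
Var(ȳ_srs) = (1 − 2490/17732)·1635/2490 = 0.56442033.
deff = 0.79984185 / 0.56442033 = 1.4171.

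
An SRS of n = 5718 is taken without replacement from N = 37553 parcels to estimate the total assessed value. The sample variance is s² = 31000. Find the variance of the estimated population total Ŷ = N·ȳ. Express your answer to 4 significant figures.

6.481 × 10^9

Var(Ŷ) = N²·Var(ȳ) = N²·(1 − n/N)·s²/n.
f = 5718/37553 = 0.15226480; Var(ȳ) = 0.84773520·31000/5718 = 4.5959761.
Var(Ŷ) = 37553² · 4.5959761 = 6.4813733 × 10^9.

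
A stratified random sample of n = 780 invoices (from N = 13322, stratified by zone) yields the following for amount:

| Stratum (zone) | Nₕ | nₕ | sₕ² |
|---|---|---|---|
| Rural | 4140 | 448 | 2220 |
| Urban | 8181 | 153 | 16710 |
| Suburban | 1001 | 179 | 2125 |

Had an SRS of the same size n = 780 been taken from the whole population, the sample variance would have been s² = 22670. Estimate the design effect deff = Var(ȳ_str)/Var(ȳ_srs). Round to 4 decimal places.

1.4947

Var(ȳ_str) = Σ Wₕ²(1−fₕ)sₕ²/nₕ with Wₕ = Nₕ/13322:
  Rural: (4140/13322)²·(1−448/4140)·2220/448 = 0.42677418
  Urban: (8181/13322)²·(1−153/8181)·16710/153 = 40.416613
  Suburban: (1001/13322)²·(1−179/1001)·2125/179 = 0.055039305
  → Var(ȳ_str) = 40.898426.
Var(ȳ_srs) = (1 − 780/13322)·22670/780 = 27.362406.
deff = 40.898426 / 27.362406 = 1.4947.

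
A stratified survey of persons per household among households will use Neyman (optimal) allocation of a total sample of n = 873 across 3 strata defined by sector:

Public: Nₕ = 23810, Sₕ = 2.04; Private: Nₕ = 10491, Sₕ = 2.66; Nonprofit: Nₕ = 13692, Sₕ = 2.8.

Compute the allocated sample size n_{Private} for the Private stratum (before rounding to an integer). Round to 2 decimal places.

Neyman allocation: nₕ = n·NₕSₕ / Σⱼ NⱼSⱼ.
Σ NⱼSⱼ = 23810·2.04 + 10491·2.66 + 13692·2.8 = 114816.06.
n_{Private} = 873·10491·2.66 / 114816.06 = 212.18.

212.18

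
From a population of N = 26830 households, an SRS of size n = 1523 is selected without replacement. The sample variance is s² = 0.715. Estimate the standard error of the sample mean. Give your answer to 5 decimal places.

0.02104

Under SRS without replacement, Var(ȳ) = (1 − f)·s²/n with f = n/N = 1523/26830 = 0.05676482.
Var(ȳ) = (1 − 0.05676482)·0.715/1523 = 0.94323518·4.6946815 × 10^-4 = 4.4281888 × 10^-4.
SE(ȳ) = √(4.4281888 × 10^-4) = 0.02104.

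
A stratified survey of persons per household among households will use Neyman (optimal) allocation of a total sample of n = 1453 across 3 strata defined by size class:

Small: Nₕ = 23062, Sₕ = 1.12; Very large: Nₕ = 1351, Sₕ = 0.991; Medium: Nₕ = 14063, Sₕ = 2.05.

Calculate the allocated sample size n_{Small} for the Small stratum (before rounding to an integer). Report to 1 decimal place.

Neyman allocation: nₕ = n·NₕSₕ / Σⱼ NⱼSⱼ.
Σ NⱼSⱼ = 23062·1.12 + 1351·0.991 + 14063·2.05 = 55997.431.
n_{Small} = 1453·23062·1.12 / 55997.431 = 670.2.

670.2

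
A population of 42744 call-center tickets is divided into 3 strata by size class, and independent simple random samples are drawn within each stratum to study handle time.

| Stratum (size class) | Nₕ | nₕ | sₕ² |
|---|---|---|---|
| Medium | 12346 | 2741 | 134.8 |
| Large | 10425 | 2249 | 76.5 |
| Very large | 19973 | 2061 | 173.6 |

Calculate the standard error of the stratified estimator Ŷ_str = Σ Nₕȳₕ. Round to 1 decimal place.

6234.2

Var(Ŷ_str) = Σₕ Nₕ²(1 − fₕ)sₕ²/nₕ.
Medium: 12346²·(1 − 2741/12346)·134.8/2741 = 5.8318252 × 10^6.
Large: 10425²·(1 − 2249/10425)·76.5/2249 = 2.8992718 × 10^6.
Very large: 19973²·(1 − 2061/19973)·173.6/2061 = 3.0134162 × 10^7.
Sum = 3.8865259 × 10^7.
SE = √(3.8865259 × 10^7) = 6234.2.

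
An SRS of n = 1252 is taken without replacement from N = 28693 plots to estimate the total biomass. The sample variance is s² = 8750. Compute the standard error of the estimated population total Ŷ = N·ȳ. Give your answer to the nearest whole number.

Var(Ŷ) = N²·Var(ȳ) = N²·(1 − n/N)·s²/n.
f = 1252/28693 = 0.04363434; Var(ȳ) = 0.95636566·8750/1252 = 6.6838655.
Var(Ŷ) = 28693² · 6.6838655 = 5.5027479 × 10^9.
SE(Ŷ) = √(5.5027479 × 10^9) = 74181.

74181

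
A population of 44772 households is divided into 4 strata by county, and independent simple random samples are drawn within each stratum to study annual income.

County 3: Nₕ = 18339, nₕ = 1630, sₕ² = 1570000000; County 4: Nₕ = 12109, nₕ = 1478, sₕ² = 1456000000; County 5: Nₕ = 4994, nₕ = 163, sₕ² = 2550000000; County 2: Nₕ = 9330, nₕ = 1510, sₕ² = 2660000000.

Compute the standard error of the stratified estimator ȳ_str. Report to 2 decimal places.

680.38

Var(ȳ_str) = Σₕ Wₕ²(1 − fₕ)sₕ²/nₕ with Wₕ = Nₕ/N, N = 44772.
County 3: Wₕ = 0.40960868; term = 0.40960868²·(1 − 0.08888162)·1570000000/1630 = 147239.78.
County 4: Wₕ = 0.27045922; term = 0.27045922²·(1 − 0.12205797)·1456000000/1478 = 63263.956.
County 5: Wₕ = 0.11154293; term = 0.11154293²·(1 − 0.03263917)·2550000000/163 = 188289.09.
County 2: Wₕ = 0.20838917; term = 0.20838917²·(1 − 0.16184352)·2660000000/1510 = 64118.019.
Sum = 462910.85.
SE = √(462910.85) = 680.38.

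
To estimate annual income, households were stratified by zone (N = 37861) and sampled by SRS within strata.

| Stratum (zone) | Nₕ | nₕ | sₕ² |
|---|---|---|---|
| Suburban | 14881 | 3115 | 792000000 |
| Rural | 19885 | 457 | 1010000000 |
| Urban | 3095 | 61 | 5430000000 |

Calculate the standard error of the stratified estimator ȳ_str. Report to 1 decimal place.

Var(ȳ_str) = Σₕ Wₕ²(1 − fₕ)sₕ²/nₕ with Wₕ = Nₕ/N, N = 37861.
Suburban: Wₕ = 0.39304297; term = 0.39304297²·(1 − 0.20932733)·792000000/3115 = 31055.886.
Rural: Wₕ = 0.52521064; term = 0.52521064²·(1 − 0.02298215)·1010000000/457 = 595627.45.
Urban: Wₕ = 0.08174639; term = 0.08174639²·(1 − 0.01970921)·5430000000/61 = 583125.54.
Sum = 1.2098089 × 10^6.
SE = √(1.2098089 × 10^6) = 1099.9.

1099.9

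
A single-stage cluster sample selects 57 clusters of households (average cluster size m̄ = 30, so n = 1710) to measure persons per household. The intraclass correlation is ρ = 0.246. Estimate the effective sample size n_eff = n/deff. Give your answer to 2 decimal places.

210.23

deff = 1 + (30 − 1)·0.246 = 1 + 7.134 = 8.134.
n_eff = 1710 / 8.134 = 210.23.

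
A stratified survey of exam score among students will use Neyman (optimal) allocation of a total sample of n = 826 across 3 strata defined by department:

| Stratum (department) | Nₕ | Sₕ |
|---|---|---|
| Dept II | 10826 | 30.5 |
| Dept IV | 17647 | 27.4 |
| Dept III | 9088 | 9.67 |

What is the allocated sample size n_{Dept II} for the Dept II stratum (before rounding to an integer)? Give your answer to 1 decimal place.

Neyman allocation: nₕ = n·NₕSₕ / Σⱼ NⱼSⱼ.
Σ NⱼSⱼ = 10826·30.5 + 17647·27.4 + 9088·9.67 = 901601.76.
n_{Dept II} = 826·10826·30.5 / 901601.76 = 302.5.

302.5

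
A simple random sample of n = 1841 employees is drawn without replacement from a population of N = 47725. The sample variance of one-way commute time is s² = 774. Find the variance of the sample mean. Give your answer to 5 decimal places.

Under SRS without replacement, Var(ȳ) = (1 − f)·s²/n with f = n/N = 1841/47725 = 0.03857517.
Var(ȳ) = (1 − 0.03857517)·774/1841 = 0.96142483·0.42042368 = 0.40420577.

0.40421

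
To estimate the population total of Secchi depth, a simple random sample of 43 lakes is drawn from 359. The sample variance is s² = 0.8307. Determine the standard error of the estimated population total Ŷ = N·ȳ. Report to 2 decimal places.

46.81

Var(Ŷ) = N²·Var(ȳ) = N²·(1 − n/N)·s²/n.
f = 43/359 = 0.11977716; Var(ȳ) = 0.88022284·0.8307/43 = 0.017004677.
Var(Ŷ) = 359² · 0.017004677 = 2191.5798.
SE(Ŷ) = √(2191.5798) = 46.81.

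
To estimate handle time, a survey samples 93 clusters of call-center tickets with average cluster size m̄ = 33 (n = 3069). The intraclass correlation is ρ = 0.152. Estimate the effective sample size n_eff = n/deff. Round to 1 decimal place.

deff = 1 + (33 − 1)·0.152 = 1 + 4.864 = 5.864.
n_eff = 3069 / 5.864 = 523.4.

523.4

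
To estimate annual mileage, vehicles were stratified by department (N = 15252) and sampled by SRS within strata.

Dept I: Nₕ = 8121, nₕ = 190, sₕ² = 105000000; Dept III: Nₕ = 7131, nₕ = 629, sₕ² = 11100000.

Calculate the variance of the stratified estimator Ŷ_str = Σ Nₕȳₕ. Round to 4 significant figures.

Var(Ŷ_str) = Σₕ Nₕ²(1 − fₕ)sₕ²/nₕ.
Dept I: 8121²·(1 − 190/8121)·105000000/190 = 3.5593702 × 10^13.
Dept III: 7131²·(1 − 629/7131)·11100000/629 = 8.1821933 × 10^11.
Sum = 3.6411921 × 10^13.

3.641 × 10^13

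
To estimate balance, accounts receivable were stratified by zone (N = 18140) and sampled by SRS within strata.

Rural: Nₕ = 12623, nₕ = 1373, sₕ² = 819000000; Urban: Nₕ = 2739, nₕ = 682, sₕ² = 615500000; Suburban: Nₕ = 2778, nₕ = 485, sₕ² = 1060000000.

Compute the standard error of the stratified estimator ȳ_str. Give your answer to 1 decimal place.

561.4

Var(ȳ_str) = Σₕ Wₕ²(1 − fₕ)sₕ²/nₕ with Wₕ = Nₕ/N, N = 18140.
Rural: Wₕ = 0.69586549; term = 0.69586549²·(1 − 0.10876971)·819000000/1373 = 257426.89.
Urban: Wₕ = 0.15099228; term = 0.15099228²·(1 − 0.24899598)·615500000/682 = 15452.382.
Suburban: Wₕ = 0.15314223; term = 0.15314223²·(1 − 0.17458603)·1060000000/485 = 42308.327.
Sum = 315187.6.
SE = √(315187.6) = 561.4.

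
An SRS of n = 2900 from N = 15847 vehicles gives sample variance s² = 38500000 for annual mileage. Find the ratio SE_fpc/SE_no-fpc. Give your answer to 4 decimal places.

0.9039

f = n/N = 2900/15847 = 0.18299994.
SE_no-fpc = √(s²/n) = 115.22093; SE_fpc = √((1−f)s²/n) = 104.14596.
Ratio = √(1−f) = 0.90388056.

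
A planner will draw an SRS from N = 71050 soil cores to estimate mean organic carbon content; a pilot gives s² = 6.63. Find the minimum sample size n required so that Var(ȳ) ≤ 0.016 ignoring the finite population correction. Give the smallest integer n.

415

Without fpc, n₀ = s²/D = 6.63/0.016 = 414.3750.
Rounding up, n = 415.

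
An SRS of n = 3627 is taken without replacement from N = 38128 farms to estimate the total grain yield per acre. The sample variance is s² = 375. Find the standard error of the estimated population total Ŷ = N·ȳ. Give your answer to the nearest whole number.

11662

Var(Ŷ) = N²·Var(ȳ) = N²·(1 − n/N)·s²/n.
f = 3627/38128 = 0.09512694; Var(ȳ) = 0.90487306·375/3627 = 0.093555941.
Var(Ŷ) = 38128² · 0.093555941 = 1.3600642 × 10^8.
SE(Ŷ) = √(1.3600642 × 10^8) = 11662.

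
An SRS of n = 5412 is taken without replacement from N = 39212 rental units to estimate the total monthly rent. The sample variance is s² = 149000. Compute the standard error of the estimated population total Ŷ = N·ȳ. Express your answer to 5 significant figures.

191020

Var(Ŷ) = N²·Var(ȳ) = N²·(1 − n/N)·s²/n.
f = 5412/39212 = 0.13801897; Var(ȳ) = 0.86198103·149000/5412 = 23.731554.
Var(Ŷ) = 39212² · 23.731554 = 3.6489185 × 10^10.
SE(Ŷ) = √(3.6489185 × 10^10) = 191020.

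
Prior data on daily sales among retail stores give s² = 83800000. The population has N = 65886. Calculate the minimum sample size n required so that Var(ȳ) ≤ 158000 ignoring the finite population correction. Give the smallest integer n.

Without fpc, n₀ = s²/D = 83800000/158000 = 530.3797.
Rounding up, n = 531.

531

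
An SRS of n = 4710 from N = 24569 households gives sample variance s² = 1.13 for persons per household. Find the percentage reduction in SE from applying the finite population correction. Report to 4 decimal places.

f = n/N = 4710/24569 = 0.19170499.
SE_no-fpc = √(s²/n) = 0.015489192; SE_fpc = √((1−f)s²/n) = 0.013925594.
Ratio = √(1−f) = 0.89905228. Reduction = 100·(1 − 0.89905228) = 10.0948%.

10.0948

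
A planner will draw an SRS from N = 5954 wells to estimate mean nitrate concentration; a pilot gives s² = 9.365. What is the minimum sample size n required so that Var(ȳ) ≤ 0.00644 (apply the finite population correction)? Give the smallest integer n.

1169

Without fpc, n₀ = s²/D = 9.365/0.00644 = 1454.1925.
With fpc, (1 − n/N)·s²/n ≤ D requires n ≥ n₀/(1 + n₀/N) = 1454.1925/(1 + 1454.1925/5954) = 1168.7415.
Rounding up, n = 1169.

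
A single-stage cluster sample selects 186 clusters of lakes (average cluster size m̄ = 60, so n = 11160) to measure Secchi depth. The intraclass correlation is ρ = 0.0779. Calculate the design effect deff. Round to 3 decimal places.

5.596

deff = 1 + (60 − 1)·0.0779 = 1 + 4.5961 = 5.5961.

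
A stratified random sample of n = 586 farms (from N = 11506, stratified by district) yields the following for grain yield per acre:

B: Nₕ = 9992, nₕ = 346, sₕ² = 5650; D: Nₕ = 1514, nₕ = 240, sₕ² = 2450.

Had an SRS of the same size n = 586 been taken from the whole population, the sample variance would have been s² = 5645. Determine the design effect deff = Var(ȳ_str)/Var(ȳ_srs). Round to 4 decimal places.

Var(ȳ_str) = Σ Wₕ²(1−fₕ)sₕ²/nₕ with Wₕ = Nₕ/11506:
  B: (9992/11506)²·(1−346/9992)·5650/346 = 11.888397
  D: (1514/11506)²·(1−240/1514)·2450/240 = 0.14873097
  → Var(ȳ_str) = 12.037128.
Var(ȳ_srs) = (1 − 586/11506)·5645/586 = 9.1424922.
deff = 12.037128 / 9.1424922 = 1.3166.

1.3166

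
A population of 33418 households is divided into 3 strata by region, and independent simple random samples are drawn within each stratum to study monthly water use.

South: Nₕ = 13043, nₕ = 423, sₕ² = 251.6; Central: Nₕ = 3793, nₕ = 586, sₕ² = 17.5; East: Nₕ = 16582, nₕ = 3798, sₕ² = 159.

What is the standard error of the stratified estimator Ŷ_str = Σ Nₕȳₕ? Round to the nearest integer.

10351

Var(Ŷ_str) = Σₕ Nₕ²(1 − fₕ)sₕ²/nₕ.
South: 13043²·(1 − 423/13043)·251.6/423 = 9.7905507 × 10^7.
Central: 3793²·(1 − 586/3793)·17.5/586 = 363263.9.
East: 16582²·(1 − 3798/16582)·159/3798 = 8.8745397 × 10^6.
Sum = 1.0714331 × 10^8.
SE = √(1.0714331 × 10^8) = 10351.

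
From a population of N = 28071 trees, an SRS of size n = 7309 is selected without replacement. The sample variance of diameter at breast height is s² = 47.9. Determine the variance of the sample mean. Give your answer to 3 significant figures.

0.00485

Under SRS without replacement, Var(ȳ) = (1 − f)·s²/n with f = n/N = 7309/28071 = 0.26037548.
Var(ȳ) = (1 − 0.26037548)·47.9/7309 = 0.73962452·0.0065535641 = 0.0048471767.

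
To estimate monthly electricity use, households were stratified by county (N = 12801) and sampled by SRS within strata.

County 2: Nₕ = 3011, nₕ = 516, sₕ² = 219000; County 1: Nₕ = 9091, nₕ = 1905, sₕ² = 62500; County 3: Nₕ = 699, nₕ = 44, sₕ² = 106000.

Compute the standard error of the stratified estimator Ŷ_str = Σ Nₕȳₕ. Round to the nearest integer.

Var(Ŷ_str) = Σₕ Nₕ²(1 − fₕ)sₕ²/nₕ.
County 2: 3011²·(1 − 516/3011)·219000/516 = 3.1884214 × 10^9.
County 1: 9091²·(1 − 1905/9091)·62500/1905 = 2.1433047 × 10^9.
County 3: 699²·(1 − 44/699)·106000/44 = 1.1029902 × 10^9.
Sum = 6.4347163 × 10^9.
SE = √(6.4347163 × 10^9) = 80217.

80217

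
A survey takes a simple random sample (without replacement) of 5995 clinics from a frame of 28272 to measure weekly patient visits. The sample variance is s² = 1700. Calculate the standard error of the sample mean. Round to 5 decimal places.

0.47269

Under SRS without replacement, Var(ȳ) = (1 − f)·s²/n with f = n/N = 5995/28272 = 0.21204726.
Var(ȳ) = (1 − 0.21204726)·1700/5995 = 0.78795274·0.28356964 = 0.22343948.
SE(ȳ) = √(0.22343948) = 0.47269.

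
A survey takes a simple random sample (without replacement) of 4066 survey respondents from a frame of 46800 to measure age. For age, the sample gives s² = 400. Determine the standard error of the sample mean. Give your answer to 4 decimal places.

0.2997

Under SRS without replacement, Var(ȳ) = (1 − f)·s²/n with f = n/N = 4066/46800 = 0.08688034.
Var(ȳ) = (1 − 0.08688034)·400/4066 = 0.91311966·0.098376783 = 0.089829775.
SE(ȳ) = √(0.089829775) = 0.2997.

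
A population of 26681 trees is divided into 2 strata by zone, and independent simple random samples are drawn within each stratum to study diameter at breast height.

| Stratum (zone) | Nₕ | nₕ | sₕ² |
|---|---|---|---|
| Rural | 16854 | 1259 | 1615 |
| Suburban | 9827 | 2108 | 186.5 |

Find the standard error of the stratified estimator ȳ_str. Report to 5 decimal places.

Var(ȳ_str) = Σₕ Wₕ²(1 − fₕ)sₕ²/nₕ with Wₕ = Nₕ/N, N = 26681.
Rural: Wₕ = 0.63168547; term = 0.63168547²·(1 − 0.07470037)·1615/1259 = 0.47362101.
Suburban: Wₕ = 0.36831453; term = 0.36831453²·(1 − 0.21451104)·186.5/2108 = 0.0094272716.
Sum = 0.48304828.
SE = √(0.48304828) = 0.69502.

0.69502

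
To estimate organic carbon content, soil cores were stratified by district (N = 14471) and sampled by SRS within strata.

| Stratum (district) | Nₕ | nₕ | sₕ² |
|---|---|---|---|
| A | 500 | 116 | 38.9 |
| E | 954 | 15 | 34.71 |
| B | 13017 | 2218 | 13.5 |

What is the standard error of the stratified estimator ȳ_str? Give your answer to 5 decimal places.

0.11955

Var(ȳ_str) = Σₕ Wₕ²(1 − fₕ)sₕ²/nₕ with Wₕ = Nₕ/N, N = 14471.
A: Wₕ = 0.03455186; term = 0.03455186²·(1 − 0.23200000)·38.9/116 = 3.0746505 × 10^-4.
E: Wₕ = 0.06592495; term = 0.06592495²·(1 − 0.01572327)·34.71/15 = 0.0098987472.
B: Wₕ = 0.89952318; term = 0.89952318²·(1 − 0.17039256)·13.5/2218 = 0.0040857293.
Sum = 0.014291942.
SE = √(0.014291942) = 0.11955.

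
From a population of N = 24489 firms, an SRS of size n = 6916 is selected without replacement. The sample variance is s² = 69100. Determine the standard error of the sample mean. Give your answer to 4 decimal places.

2.6776

Under SRS without replacement, Var(ȳ) = (1 − f)·s²/n with f = n/N = 6916/24489 = 0.28241251.
Var(ȳ) = (1 − 0.28241251)·69100/6916 = 0.71758749·9.9913245 = 7.1696494.
SE(ȳ) = √(7.1696494) = 2.6776.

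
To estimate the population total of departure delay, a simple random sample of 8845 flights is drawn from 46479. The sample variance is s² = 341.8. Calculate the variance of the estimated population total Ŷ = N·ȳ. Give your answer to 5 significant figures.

6.7595 × 10^7

Var(Ŷ) = N²·Var(ȳ) = N²·(1 − n/N)·s²/n.
f = 8845/46479 = 0.19030100; Var(ȳ) = 0.80969900·341.8/8845 = 0.031289443.
Var(Ŷ) = 46479² · 0.031289443 = 6.7594504 × 10^7.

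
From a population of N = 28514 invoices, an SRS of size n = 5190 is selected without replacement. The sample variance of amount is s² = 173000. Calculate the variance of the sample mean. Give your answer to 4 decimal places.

27.2661

Under SRS without replacement, Var(ȳ) = (1 − f)·s²/n with f = n/N = 5190/28514 = 0.18201585.
Var(ȳ) = (1 − 0.18201585)·173000/5190 = 0.81798415·33.333333 = 27.266138.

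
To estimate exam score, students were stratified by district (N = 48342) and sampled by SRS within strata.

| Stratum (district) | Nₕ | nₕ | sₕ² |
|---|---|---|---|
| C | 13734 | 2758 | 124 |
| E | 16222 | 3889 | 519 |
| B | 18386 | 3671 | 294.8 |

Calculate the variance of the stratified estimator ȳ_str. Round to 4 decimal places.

Var(ȳ_str) = Σₕ Wₕ²(1 − fₕ)sₕ²/nₕ with Wₕ = Nₕ/N, N = 48342.
C: Wₕ = 0.28410078; term = 0.28410078²·(1 − 0.20081549)·124/2758 = 0.0029001425.
E: Wₕ = 0.33556742; term = 0.33556742²·(1 − 0.23973616)·519/3889 = 0.011424924.
B: Wₕ = 0.38033180; term = 0.38033180²·(1 − 0.19966279)·294.8/3671 = 0.0092969691.
Sum = 0.023622036.

0.0236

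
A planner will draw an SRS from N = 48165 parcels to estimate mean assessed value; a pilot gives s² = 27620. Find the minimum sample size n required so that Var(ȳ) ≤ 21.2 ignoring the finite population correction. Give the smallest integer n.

1303

Without fpc, n₀ = s²/D = 27620/21.2 = 1302.8302.
Rounding up, n = 1303.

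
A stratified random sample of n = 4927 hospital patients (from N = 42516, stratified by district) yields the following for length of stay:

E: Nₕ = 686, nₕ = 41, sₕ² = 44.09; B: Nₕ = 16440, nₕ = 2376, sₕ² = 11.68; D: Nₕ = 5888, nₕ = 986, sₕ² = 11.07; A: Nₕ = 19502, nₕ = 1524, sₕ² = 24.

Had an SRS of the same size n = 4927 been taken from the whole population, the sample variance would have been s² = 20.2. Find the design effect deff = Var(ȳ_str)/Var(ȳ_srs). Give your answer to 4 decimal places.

1.1382

Var(ȳ_str) = Σ Wₕ²(1−fₕ)sₕ²/nₕ with Wₕ = Nₕ/42516:
  E: (686/42516)²·(1−41/686)·44.09/41 = 2.6322993 × 10^-4
  B: (16440/42516)²·(1−2376/16440)·11.68/2376 = 6.2878516 × 10^-4
  D: (5888/42516)²·(1−986/5888)·11.07/986 = 1.7926975 × 10^-4
  A: (19502/42516)²·(1−1524/19502)·24/1524 = 0.0030545132
  → Var(ȳ_str) = 0.004125798.
Var(ȳ_srs) = (1 − 4927/42516)·20.2/4927 = 0.0036247427.
deff = 0.004125798 / 0.0036247427 = 1.1382.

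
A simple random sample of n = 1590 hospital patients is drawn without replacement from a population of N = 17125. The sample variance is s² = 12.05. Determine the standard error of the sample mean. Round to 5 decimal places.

0.08292

Under SRS without replacement, Var(ȳ) = (1 − f)·s²/n with f = n/N = 1590/17125 = 0.09284672.
Var(ȳ) = (1 − 0.09284672)·12.05/1590 = 0.90715328·0.0075786164 = 0.0068749667.
SE(ȳ) = √(0.0068749667) = 0.08292.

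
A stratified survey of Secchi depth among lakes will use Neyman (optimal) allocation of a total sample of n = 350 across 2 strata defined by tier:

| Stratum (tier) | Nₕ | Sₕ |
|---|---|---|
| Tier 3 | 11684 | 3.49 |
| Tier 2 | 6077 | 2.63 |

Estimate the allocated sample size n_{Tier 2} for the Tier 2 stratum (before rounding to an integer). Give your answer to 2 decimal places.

Neyman allocation: nₕ = n·NₕSₕ / Σⱼ NⱼSⱼ.
Σ NⱼSⱼ = 11684·3.49 + 6077·2.63 = 56759.67.
n_{Tier 2} = 350·6077·2.63 / 56759.67 = 98.55.

98.55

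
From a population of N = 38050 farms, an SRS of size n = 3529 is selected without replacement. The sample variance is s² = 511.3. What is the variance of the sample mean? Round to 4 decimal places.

0.1314

Under SRS without replacement, Var(ȳ) = (1 − f)·s²/n with f = n/N = 3529/38050 = 0.09274639.
Var(ȳ) = (1 − 0.09274639)·511.3/3529 = 0.90725361·0.14488524 = 0.13144765.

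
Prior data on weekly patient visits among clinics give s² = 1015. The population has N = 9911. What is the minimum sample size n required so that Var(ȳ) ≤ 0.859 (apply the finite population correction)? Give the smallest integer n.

1056

Without fpc, n₀ = s²/D = 1015/0.859 = 1181.6065.
With fpc, (1 − n/N)·s²/n ≤ D requires n ≥ n₀/(1 + n₀/N) = 1181.6065/(1 + 1181.6065/9911) = 1055.7394.
Rounding up, n = 1056.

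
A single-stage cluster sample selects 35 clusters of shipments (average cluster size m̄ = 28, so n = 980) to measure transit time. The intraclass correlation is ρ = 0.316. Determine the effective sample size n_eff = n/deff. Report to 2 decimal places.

deff = 1 + (28 − 1)·0.316 = 1 + 8.532 = 9.532.
n_eff = 980 / 9.532 = 102.81.

102.81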